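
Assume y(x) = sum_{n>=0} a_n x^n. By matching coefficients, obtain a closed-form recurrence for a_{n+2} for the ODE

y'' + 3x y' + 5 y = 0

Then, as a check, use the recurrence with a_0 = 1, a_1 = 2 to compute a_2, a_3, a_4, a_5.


Substitute y = sum_n a_n x^n.
y''(x) has coefficient (n+2)(n+1) a_{n+2} at x^n;
3 x y'(x) has coefficient 3 n a_n at x^n (shift);
5 y(x) has coefficient 5 a_n at x^n.
Matching x^n: (n+2)(n+1) a_{n+2} + (3n + 5) a_n = 0.
Thus a_{n+2} = (-3n - 5) / ((n+1)(n+2)) * a_n.

Check with a_0 = 1, a_1 = 2 (apply the recurrence for n = 0, 1, 2, 3): a_0 = 1, a_1 = 2, a_2 = -5/2, a_3 = -8/3, a_4 = 55/24, a_5 = 28/15.

a_(n+2) = (-3n - 5) / ((n+1)(n+2)) * a_n; check: a_0 = 1, a_1 = 2, a_2 = -5/2, a_3 = -8/3, a_4 = 55/24, a_5 = 28/15


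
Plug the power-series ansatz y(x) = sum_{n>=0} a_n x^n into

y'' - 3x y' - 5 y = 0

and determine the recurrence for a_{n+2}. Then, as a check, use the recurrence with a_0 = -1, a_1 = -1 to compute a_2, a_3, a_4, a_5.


Substitute y = sum_n a_n x^n.
y''(x) has coefficient (n+2)(n+1) a_{n+2} at x^n;
-3 x y'(x) has coefficient -3 n a_n at x^n (shift);
-5 y(x) has coefficient -5 a_n at x^n.
Matching x^n: (n+2)(n+1) a_{n+2} + (-3n - 5) a_n = 0.
Thus a_{n+2} = (3n + 5) / ((n+1)(n+2)) * a_n.

Check with a_0 = -1, a_1 = -1 (apply the recurrence for n = 0, 1, 2, 3): a_0 = -1, a_1 = -1, a_2 = -5/2, a_3 = -4/3, a_4 = -55/24, a_5 = -14/15.

a_(n+2) = (3n + 5) / ((n+1)(n+2)) * a_n; check: a_0 = -1, a_1 = -1, a_2 = -5/2, a_3 = -4/3, a_4 = -55/24, a_5 = -14/15


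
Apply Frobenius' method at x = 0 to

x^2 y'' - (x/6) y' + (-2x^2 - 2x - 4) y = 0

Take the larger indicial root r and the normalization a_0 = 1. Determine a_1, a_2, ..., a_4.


Write in Frobenius form y'' + (p(x)/x) y' + (q(x)/x^2) y = 0:
  p(x) = -1/6,  q(x) = -2x^2 - 2x - 4.
Indicial equation: r(r-1) + (-1/6) r + (-4) = 0 -> roots r_1 = 8/3, r_2 = -3/2.
Take r = r_1 = 8/3. Let y(x) = x^r sum_{n>=0} a_n x^n with a_0 = 1.
Substitute y = x^r sum a_n x^n and match x^{r+n}. The recurrence is
  D(n) a_n - 2 a_{n-1} - 2 a_{n-2} = 0,  where D(n) = (r+n)(r+n-1) + (-1/6)(r+n) + (-4).
  a_n = [2 a_{n-1} + 2 a_{n-2}] / D(n).
Since the indicial polynomial factors as (r - r_1)(r - r_2), D(n) = (r_1 + n - r_1)(r_1 + n - r_2) = n(n + 25/6).
Evaluating step by step (a_0 = 1):
  n = 1: D(1) = 1(1 + 25/6) = 31/6; numerator = 2(1) = 2; a_1 = (2)/(31/6) = 12/31
  n = 2: D(2) = 2(2 + 25/6) = 37/3; numerator = 2(12/31) + 2(1) = 86/31; a_2 = (86/31)/(37/3) = 258/1147
  n = 3: D(3) = 3(3 + 25/6) = 43/2; numerator = 2(258/1147) + 2(12/31) = 1404/1147; a_3 = (1404/1147)/(43/2) = 2808/49321
  n = 4: D(4) = 4(4 + 25/6) = 98/3; numerator = 2(2808/49321) + 2(258/1147) = 27804/49321; a_4 = (27804/49321)/(98/3) = 5958/345247

r = 8/3; a_0 = 1; a_1 = 12/31; a_2 = 258/1147; a_3 = 2808/49321; a_4 = 5958/345247


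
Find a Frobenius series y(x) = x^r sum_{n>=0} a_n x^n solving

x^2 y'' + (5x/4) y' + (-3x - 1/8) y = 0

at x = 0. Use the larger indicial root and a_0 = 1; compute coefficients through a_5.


Write in Frobenius form y'' + (p(x)/x) y' + (q(x)/x^2) y = 0:
  p(x) = 5/4,  q(x) = -3x - 1/8.
Indicial equation: r(r-1) + (5/4) r + (-1/8) = 0 -> roots r_1 = 1/4, r_2 = -1/2.
Take r = r_1 = 1/4. Let y(x) = x^r sum_{n>=0} a_n x^n with a_0 = 1.
Substitute y = x^r sum a_n x^n and match x^{r+n}. The recurrence is
  D(n) a_n - 3 a_{n-1} = 0,  where D(n) = (r+n)(r+n-1) + (5/4)(r+n) + (-1/8).
  a_n = 3 / D(n) * a_{n-1}.
Since the indicial polynomial factors as (r - r_1)(r - r_2), D(n) = (r_1 + n - r_1)(r_1 + n - r_2) = n(n + 3/4).
Evaluating step by step (a_0 = 1):
  n = 1: D(1) = 1(1 + 3/4) = 7/4; numerator = 3(1) = 3; a_1 = (3)/(7/4) = 12/7
  n = 2: D(2) = 2(2 + 3/4) = 11/2; numerator = 3(12/7) = 36/7; a_2 = (36/7)/(11/2) = 72/77
  n = 3: D(3) = 3(3 + 3/4) = 45/4; numerator = 3(72/77) = 216/77; a_3 = (216/77)/(45/4) = 96/385
  n = 4: D(4) = 4(4 + 3/4) = 19; numerator = 3(96/385) = 288/385; a_4 = (288/385)/(19) = 288/7315
  n = 5: D(5) = 5(5 + 3/4) = 115/4; numerator = 3(288/7315) = 864/7315; a_5 = (864/7315)/(115/4) = 3456/841225

r = 1/4; a_0 = 1; a_1 = 12/7; a_2 = 72/77; a_3 = 96/385; a_4 = 288/7315; a_5 = 3456/841225


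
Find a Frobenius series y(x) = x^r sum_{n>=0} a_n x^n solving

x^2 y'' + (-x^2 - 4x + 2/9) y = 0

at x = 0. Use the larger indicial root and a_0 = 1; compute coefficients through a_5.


Write in Frobenius form y'' + (p(x)/x) y' + (q(x)/x^2) y = 0:
  p(x) = 0,  q(x) = -x^2 - 4x + 2/9.
Indicial equation: r(r-1) + (0) r + (2/9) = 0 -> roots r_1 = 2/3, r_2 = 1/3.
Take r = r_1 = 2/3. Let y(x) = x^r sum_{n>=0} a_n x^n with a_0 = 1.
Substitute y = x^r sum a_n x^n and match x^{r+n}. The recurrence is
  D(n) a_n - 4 a_{n-1} - 1 a_{n-2} = 0,  where D(n) = (r+n)(r+n-1) + (0)(r+n) + (2/9).
  a_n = [4 a_{n-1} + 1 a_{n-2}] / D(n).
Since the indicial polynomial factors as (r - r_1)(r - r_2), D(n) = (r_1 + n - r_1)(r_1 + n - r_2) = n(n + 1/3).
Evaluating step by step (a_0 = 1):
  n = 1: D(1) = 1(1 + 1/3) = 4/3; numerator = 4(1) = 4; a_1 = (4)/(4/3) = 3
  n = 2: D(2) = 2(2 + 1/3) = 14/3; numerator = 4(3) + 1(1) = 13; a_2 = (13)/(14/3) = 39/14
  n = 3: D(3) = 3(3 + 1/3) = 10; numerator = 4(39/14) + 1(3) = 99/7; a_3 = (99/7)/(10) = 99/70
  n = 4: D(4) = 4(4 + 1/3) = 52/3; numerator = 4(99/70) + 1(39/14) = 591/70; a_4 = (591/70)/(52/3) = 1773/3640
  n = 5: D(5) = 5(5 + 1/3) = 80/3; numerator = 4(1773/3640) + 1(99/70) = 306/91; a_5 = (306/91)/(80/3) = 459/3640

r = 2/3; a_0 = 1; a_1 = 3; a_2 = 39/14; a_3 = 99/70; a_4 = 1773/3640; a_5 = 459/3640


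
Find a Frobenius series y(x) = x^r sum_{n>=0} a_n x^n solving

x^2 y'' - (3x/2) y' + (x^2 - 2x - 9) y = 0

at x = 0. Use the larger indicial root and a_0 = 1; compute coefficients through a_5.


Write in Frobenius form y'' + (p(x)/x) y' + (q(x)/x^2) y = 0:
  p(x) = -3/2,  q(x) = x^2 - 2x - 9.
Indicial equation: r(r-1) + (-3/2) r + (-9) = 0 -> roots r_1 = 9/2, r_2 = -2.
Take r = r_1 = 9/2. Let y(x) = x^r sum_{n>=0} a_n x^n with a_0 = 1.
Substitute y = x^r sum a_n x^n and match x^{r+n}. The recurrence is
  D(n) a_n - 2 a_{n-1} + 1 a_{n-2} = 0,  where D(n) = (r+n)(r+n-1) + (-3/2)(r+n) + (-9).
  a_n = [2 a_{n-1} - 1 a_{n-2}] / D(n).
Since the indicial polynomial factors as (r - r_1)(r - r_2), D(n) = (r_1 + n - r_1)(r_1 + n - r_2) = n(n + 13/2).
Evaluating step by step (a_0 = 1):
  n = 1: D(1) = 1(1 + 13/2) = 15/2; numerator = 2(1) = 2; a_1 = (2)/(15/2) = 4/15
  n = 2: D(2) = 2(2 + 13/2) = 17; numerator = 2(4/15) - 1(1) = -7/15; a_2 = (-7/15)/(17) = -7/255
  n = 3: D(3) = 3(3 + 13/2) = 57/2; numerator = 2(-7/255) - 1(4/15) = -82/255; a_3 = (-82/255)/(57/2) = -164/14535
  n = 4: D(4) = 4(4 + 13/2) = 42; numerator = 2(-164/14535) - 1(-7/255) = 71/14535; a_4 = (71/14535)/(42) = 71/610470
  n = 5: D(5) = 5(5 + 13/2) = 115/2; numerator = 2(71/610470) - 1(-164/14535) = 37/3213; a_5 = (37/3213)/(115/2) = 74/369495

r = 9/2; a_0 = 1; a_1 = 4/15; a_2 = -7/255; a_3 = -164/14535; a_4 = 71/610470; a_5 = 74/369495


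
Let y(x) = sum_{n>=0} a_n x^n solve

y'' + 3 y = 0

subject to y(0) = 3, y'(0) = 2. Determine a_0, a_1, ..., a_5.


Ansatz: y(x) = sum_{n>=0} a_n x^n, so y'(x) = sum_{n>=1} n a_n x^(n-1) and y''(x) = sum_{n>=2} n(n-1) a_n x^(n-2).
Substitute into P(x) y'' + Q(x) y' + R(x) y = 0 with P(x) = 1, Q(x) = 0, R(x) = 3, and match powers of x.
Initial conditions: a_0 = 3, a_1 = 2.
Setting the coefficient of each power of x to zero and solving order by order (substituting the coefficients already found):
  x^0: 2 a_2 + 3 a_0 = 0  ->  2 a_2 = -3 a_0 = -9  ->  a_2 = -9/2
  x^1: 6 a_3 + 3 a_1 = 0  ->  6 a_3 = -3 a_1 = -6  ->  a_3 = -1
  x^2: 12 a_4 + 3 a_2 = 0  ->  12 a_4 = -3 a_2 = 27/2  ->  a_4 = 9/8
  x^3: 20 a_5 + 3 a_3 = 0  ->  20 a_5 = -3 a_3 = 3  ->  a_5 = 3/20
Truncated series: y(x) = 3 + 2 x - (9/2) x^2 - x^3 + (9/8) x^4 + (3/20) x^5 + O(x^6).

a_0 = 3; a_1 = 2; a_2 = -9/2; a_3 = -1; a_4 = 9/8; a_5 = 3/20


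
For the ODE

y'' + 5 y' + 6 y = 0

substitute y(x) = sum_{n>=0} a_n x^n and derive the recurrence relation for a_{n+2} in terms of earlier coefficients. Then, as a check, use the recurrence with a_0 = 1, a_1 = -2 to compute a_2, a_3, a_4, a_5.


Substitute y = sum_n a_n x^n.
y''(x) has coefficient (n+2)(n+1) a_{n+2} at x^n;
5 y'(x) has coefficient 5 (n+1) a_{n+1} at x^n;
6 y(x) has coefficient 6 a_n at x^n.
Matching x^n: (n+2)(n+1) a_{n+2} + 5 (n+1) a_{n+1} + 6 a_n = 0.
Thus a_{n+2} = [-5 (n+1) a_{n+1} - 6 a_n] / ((n+1)(n+2)).

Check with a_0 = 1, a_1 = -2 (apply the recurrence for n = 0, 1, 2, 3): a_0 = 1, a_1 = -2, a_2 = 2, a_3 = -4/3, a_4 = 2/3, a_5 = -4/15.

a_(n+2) = [-5 (n+1) a_(n+1) - 6 a_n] / ((n+1)(n+2)); check: a_0 = 1, a_1 = -2, a_2 = 2, a_3 = -4/3, a_4 = 2/3, a_5 = -4/15


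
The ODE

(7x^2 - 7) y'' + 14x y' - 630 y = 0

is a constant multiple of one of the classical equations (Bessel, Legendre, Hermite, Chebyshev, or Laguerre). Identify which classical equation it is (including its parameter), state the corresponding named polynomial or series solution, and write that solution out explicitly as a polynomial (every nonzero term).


All three coefficients share the factor -7; dividing through by -7 gives  (1 - x^2) y'' - 2x y' + 90 y = 0.
This matches the Legendre equation (1 - x^2) y'' - 2x y' + n(n+1) y = 0 (note the -2x y' term) with n(n+1) = 90, so n = 9; the polynomial solution is P_9(x).
With y = sum_k a_k x^k, matching x^k gives (k+2)(k+1) a_{k+2} = [k(k+1) - n(n+1)] a_k = (k - 9)(k + 10) a_k. The right side vanishes at k = 9, so the series with the parity of 9 terminates at degree 9.
Standard normalization (P_n(1) = 1): leading coefficient (2n)!/(2^n (n!)^2) = 6402373705728000/(512*131681894400) = 12155/128, so a_9 = 12155/128. Work downward with a_k = (k+1)(k+2) a_{k+2} / ((k - 9)(k + 10)):
  a_7 = (8)(9)(12155/128) / ((7 - 9)(7 + 10)) = (109395/16)/(-34) = -6435/32
  a_5 = (6)(7)(-6435/32) / ((5 - 9)(5 + 10)) = (-135135/16)/(-60) = 9009/64
  a_3 = (4)(5)(9009/64) / ((3 - 9)(3 + 10)) = (45045/16)/(-78) = -1155/32
  a_1 = (2)(3)(-1155/32) / ((1 - 9)(1 + 10)) = (-3465/16)/(-88) = 315/128
Hence P_9(x) = 12155 x^9/128 - 6435 x^7/32 + 9009 x^5/64 - 1155 x^3/32 + 315 x/128.

P_9(x); series = 12155 x^9/128 - 6435 x^7/32 + 9009 x^5/64 - 1155 x^3/32 + 315 x/128


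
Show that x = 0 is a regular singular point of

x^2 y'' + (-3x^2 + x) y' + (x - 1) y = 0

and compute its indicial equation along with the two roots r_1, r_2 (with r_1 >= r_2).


Divide by x^2 to reach normal form y'' + P_1(x) y' + P_2(x) y = 0 with P_1(x) = -3 + 1/x and P_2(x) = 1/x - 1/x^2.
x = 0 is a singular point because the y'-coefficient -3 + 1/x has a pole at x = 0 and the y-coefficient 1/x - 1/x^2 has a pole at x = 0.
It is a regular singular point because x P_1(x) = p(x) = 1 - 3x and x^2 P_2(x) = q(x) = x - 1 are polynomials, hence analytic at x = 0.
p(0) = 1,  q(0) = -1.
Indicial equation: r(r-1) + p(0) r + q(0) = 0, i.e. r^2 + (p(0) - 1) r + q(0) = 0, i.e. r^2 - 1 = 0.
Discriminant: (0)^2 - 4(-1) = 4, so r = (0 ± 2)/2.
Solving: r_1 = 1, r_2 = -1.

indicial: r^2 - 1 = 0; roots r_1 = 1, r_2 = -1


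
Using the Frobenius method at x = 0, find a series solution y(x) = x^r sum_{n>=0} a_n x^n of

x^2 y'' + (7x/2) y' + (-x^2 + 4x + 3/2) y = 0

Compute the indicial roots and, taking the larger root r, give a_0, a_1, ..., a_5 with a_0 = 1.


Write in Frobenius form y'' + (p(x)/x) y' + (q(x)/x^2) y = 0:
  p(x) = 7/2,  q(x) = -x^2 + 4x + 3/2.
Indicial equation: r(r-1) + (7/2) r + (3/2) = 0 -> roots r_1 = -1, r_2 = -3/2.
Take r = r_1 = -1. Let y(x) = x^r sum_{n>=0} a_n x^n with a_0 = 1.
Substitute y = x^r sum a_n x^n and match x^{r+n}. The recurrence is
  D(n) a_n + 4 a_{n-1} - 1 a_{n-2} = 0,  where D(n) = (r+n)(r+n-1) + (7/2)(r+n) + (3/2).
  a_n = [-4 a_{n-1} + 1 a_{n-2}] / D(n).
Since the indicial polynomial factors as (r - r_1)(r - r_2), D(n) = (r_1 + n - r_1)(r_1 + n - r_2) = n(n + 1/2).
Evaluating step by step (a_0 = 1):
  n = 1: D(1) = 1(1 + 1/2) = 3/2; numerator = -4(1) = -4; a_1 = (-4)/(3/2) = -8/3
  n = 2: D(2) = 2(2 + 1/2) = 5; numerator = -4(-8/3) + 1(1) = 35/3; a_2 = (35/3)/(5) = 7/3
  n = 3: D(3) = 3(3 + 1/2) = 21/2; numerator = -4(7/3) + 1(-8/3) = -12; a_3 = (-12)/(21/2) = -8/7
  n = 4: D(4) = 4(4 + 1/2) = 18; numerator = -4(-8/7) + 1(7/3) = 145/21; a_4 = (145/21)/(18) = 145/378
  n = 5: D(5) = 5(5 + 1/2) = 55/2; numerator = -4(145/378) + 1(-8/7) = -506/189; a_5 = (-506/189)/(55/2) = -92/945

r = -1; a_0 = 1; a_1 = -8/3; a_2 = 7/3; a_3 = -8/7; a_4 = 145/378; a_5 = -92/945


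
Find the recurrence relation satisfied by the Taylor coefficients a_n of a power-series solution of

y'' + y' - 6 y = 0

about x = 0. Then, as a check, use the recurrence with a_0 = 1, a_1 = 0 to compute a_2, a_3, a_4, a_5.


Substitute y = sum_n a_n x^n.
y''(x) has coefficient (n+2)(n+1) a_{n+2} at x^n;
y'(x) has coefficient (n+1) a_{n+1} at x^n;
-6 y(x) has coefficient -6 a_n at x^n.
Matching x^n: (n+2)(n+1) a_{n+2} + (n+1) a_{n+1} - 6 a_n = 0.
Thus a_{n+2} = [-(n+1) a_{n+1} + 6 a_n] / ((n+1)(n+2)).

Check with a_0 = 1, a_1 = 0 (apply the recurrence for n = 0, 1, 2, 3): a_0 = 1, a_1 = 0, a_2 = 3, a_3 = -1, a_4 = 7/4, a_5 = -13/20.

a_(n+2) = [-(n+1) a_(n+1) + 6 a_n] / ((n+1)(n+2)); check: a_0 = 1, a_1 = 0, a_2 = 3, a_3 = -1, a_4 = 7/4, a_5 = -13/20


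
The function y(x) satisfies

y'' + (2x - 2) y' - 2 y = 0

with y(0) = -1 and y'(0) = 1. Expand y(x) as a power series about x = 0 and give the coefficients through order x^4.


Ansatz: y(x) = sum_{n>=0} a_n x^n, so y'(x) = sum_{n>=1} n a_n x^(n-1) and y''(x) = sum_{n>=2} n(n-1) a_n x^(n-2).
Substitute into P(x) y'' + Q(x) y' + R(x) y = 0 with P(x) = 1, Q(x) = 2x - 2, R(x) = -2, and match powers of x.
Initial conditions: a_0 = -1, a_1 = 1.
Setting the coefficient of each power of x to zero and solving order by order (substituting the coefficients already found):
  x^0: 2 a_2 - 2 a_1 - 2 a_0 = 0  ->  2 a_2 = 2 a_1 + 2 a_0 = 0  ->  a_2 = 0
  x^1: 6 a_3 - 4 a_2 = 0  ->  6 a_3 = 4 a_2 = 0  ->  a_3 = 0
  x^2: 12 a_4 - 6 a_3 + 2 a_2 = 0  ->  12 a_4 = 6 a_3 - 2 a_2 = 0  ->  a_4 = 0
Truncated series: y(x) = -1 + x + O(x^5).

a_0 = -1; a_1 = 1; a_2 = 0; a_3 = 0; a_4 = 0


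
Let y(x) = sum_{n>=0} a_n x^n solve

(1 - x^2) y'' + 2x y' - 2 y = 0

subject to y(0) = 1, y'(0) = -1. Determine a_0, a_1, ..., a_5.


Ansatz: y(x) = sum_{n>=0} a_n x^n, so y'(x) = sum_{n>=1} n a_n x^(n-1) and y''(x) = sum_{n>=2} n(n-1) a_n x^(n-2).
Substitute into P(x) y'' + Q(x) y' + R(x) y = 0 with P(x) = 1 - x^2, Q(x) = 2x, R(x) = -2, and match powers of x.
Initial conditions: a_0 = 1, a_1 = -1.
Setting the coefficient of each power of x to zero and solving order by order (substituting the coefficients already found):
  x^0: 2 a_2 - 2 a_0 = 0  ->  2 a_2 = 2 a_0 = 2  ->  a_2 = 1
  x^1: 6 a_3 = 0  ->  a_3 = 0
  x^2: 12 a_4 = 0  ->  a_4 = 0
  x^3: 20 a_5 - 2 a_3 = 0  ->  20 a_5 = 2 a_3 = 0  ->  a_5 = 0
Truncated series: y(x) = 1 - x + x^2 + O(x^6).

a_0 = 1; a_1 = -1; a_2 = 1; a_3 = 0; a_4 = 0; a_5 = 0


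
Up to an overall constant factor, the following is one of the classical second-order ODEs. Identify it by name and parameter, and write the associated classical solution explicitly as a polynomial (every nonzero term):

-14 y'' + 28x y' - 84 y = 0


All three coefficients share the factor -14; dividing through by -14 gives  y'' - 2x y' + 6 y = 0.
This matches the Hermite equation y'' - 2x y' + 2n y = 0 with 2n = 6, so n = 3; the polynomial solution is H_3(x).
With y = sum_k a_k x^k, matching x^k gives (k+2)(k+1) a_{k+2} = 2(k - n) a_k = 2(k - 3) a_k. The right side vanishes at k = 3, so the series with the parity of 3 terminates at degree 3.
Standard normalization: leading coefficient of H_n is 2^n, so a_3 = 2^3 = 8. Work downward with a_k = (k+1)(k+2) a_{k+2} / (2(k - n)):
  a_1 = (2)(3)(8) / (2(1 - 3)) = 48/(-4) = -12
Hence H_3(x) = 8 x^3 - 12 x.

H_3(x); series = 8 x^3 - 12 x


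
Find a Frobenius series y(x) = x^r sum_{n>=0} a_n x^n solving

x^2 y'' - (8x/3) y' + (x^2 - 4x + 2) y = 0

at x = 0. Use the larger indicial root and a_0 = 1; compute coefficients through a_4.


Write in Frobenius form y'' + (p(x)/x) y' + (q(x)/x^2) y = 0:
  p(x) = -8/3,  q(x) = x^2 - 4x + 2.
Indicial equation: r(r-1) + (-8/3) r + (2) = 0 -> roots r_1 = 3, r_2 = 2/3.
Take r = r_1 = 3. Let y(x) = x^r sum_{n>=0} a_n x^n with a_0 = 1.
Substitute y = x^r sum a_n x^n and match x^{r+n}. The recurrence is
  D(n) a_n - 4 a_{n-1} + 1 a_{n-2} = 0,  where D(n) = (r+n)(r+n-1) + (-8/3)(r+n) + (2).
  a_n = [4 a_{n-1} - 1 a_{n-2}] / D(n).
Since the indicial polynomial factors as (r - r_1)(r - r_2), D(n) = (r_1 + n - r_1)(r_1 + n - r_2) = n(n + 7/3).
Evaluating step by step (a_0 = 1):
  n = 1: D(1) = 1(1 + 7/3) = 10/3; numerator = 4(1) = 4; a_1 = (4)/(10/3) = 6/5
  n = 2: D(2) = 2(2 + 7/3) = 26/3; numerator = 4(6/5) - 1(1) = 19/5; a_2 = (19/5)/(26/3) = 57/130
  n = 3: D(3) = 3(3 + 7/3) = 16; numerator = 4(57/130) - 1(6/5) = 36/65; a_3 = (36/65)/(16) = 9/260
  n = 4: D(4) = 4(4 + 7/3) = 76/3; numerator = 4(9/260) - 1(57/130) = -3/10; a_4 = (-3/10)/(76/3) = -9/760

r = 3; a_0 = 1; a_1 = 6/5; a_2 = 57/130; a_3 = 9/260; a_4 = -9/760


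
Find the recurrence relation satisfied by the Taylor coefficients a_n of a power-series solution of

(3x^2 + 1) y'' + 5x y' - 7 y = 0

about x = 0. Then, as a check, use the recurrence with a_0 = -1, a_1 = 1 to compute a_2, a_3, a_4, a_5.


Substitute y = sum_n a_n x^n.
(1 + 3 x^2) y'' contributes (n+2)(n+1) a_{n+2} + 3 n(n-1) a_n at x^n.
5 x y'(x) contributes 5 n a_n at x^n.
-7 y(x) contributes -7 a_n at x^n.
Matching x^n: (n+2)(n+1) a_{n+2} + (3 n(n-1) + 5 n - 7) a_n = 0.
Thus a_{n+2} = (-3 n(n-1) - 5 n + 7) / ((n+1)(n+2)) * a_n.

Check with a_0 = -1, a_1 = 1 (apply the recurrence for n = 0, 1, 2, 3): a_0 = -1, a_1 = 1, a_2 = -7/2, a_3 = 1/3, a_4 = 21/8, a_5 = -13/30.

a_(n+2) = (-3 n(n-1) - 5 n + 7) / ((n+1)(n+2)) * a_n; check: a_0 = -1, a_1 = 1, a_2 = -7/2, a_3 = 1/3, a_4 = 21/8, a_5 = -13/30


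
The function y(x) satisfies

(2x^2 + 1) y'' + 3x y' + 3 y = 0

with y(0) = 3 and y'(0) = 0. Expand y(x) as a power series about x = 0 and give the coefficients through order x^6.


Ansatz: y(x) = sum_{n>=0} a_n x^n, so y'(x) = sum_{n>=1} n a_n x^(n-1) and y''(x) = sum_{n>=2} n(n-1) a_n x^(n-2).
Substitute into P(x) y'' + Q(x) y' + R(x) y = 0 with P(x) = 2x^2 + 1, Q(x) = 3x, R(x) = 3, and match powers of x.
Initial conditions: a_0 = 3, a_1 = 0.
Setting the coefficient of each power of x to zero and solving order by order (substituting the coefficients already found):
  x^0: 2 a_2 + 3 a_0 = 0  ->  2 a_2 = -3 a_0 = -9  ->  a_2 = -9/2
  x^1: 6 a_3 + 6 a_1 = 0  ->  6 a_3 = -6 a_1 = 0  ->  a_3 = 0
  x^2: 12 a_4 + 13 a_2 = 0  ->  12 a_4 = -13 a_2 = 117/2  ->  a_4 = 39/8
  x^3: 20 a_5 + 24 a_3 = 0  ->  20 a_5 = -24 a_3 = 0  ->  a_5 = 0
  x^4: 30 a_6 + 39 a_4 = 0  ->  30 a_6 = -39 a_4 = -1521/8  ->  a_6 = -507/80
Truncated series: y(x) = 3 - (9/2) x^2 + (39/8) x^4 - (507/80) x^6 + O(x^7).

a_0 = 3; a_1 = 0; a_2 = -9/2; a_3 = 0; a_4 = 39/8; a_5 = 0; a_6 = -507/80


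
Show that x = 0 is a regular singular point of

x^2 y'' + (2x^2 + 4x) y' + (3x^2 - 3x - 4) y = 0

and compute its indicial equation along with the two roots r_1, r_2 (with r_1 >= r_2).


Divide by x^2 to reach normal form y'' + P_1(x) y' + P_2(x) y = 0 with P_1(x) = 2 + 4/x and P_2(x) = 3 - 3/x - 4/x^2.
x = 0 is a singular point because the y'-coefficient 2 + 4/x has a pole at x = 0 and the y-coefficient 3 - 3/x - 4/x^2 has a pole at x = 0.
It is a regular singular point because x P_1(x) = p(x) = 2x + 4 and x^2 P_2(x) = q(x) = 3x^2 - 3x - 4 are polynomials, hence analytic at x = 0.
p(0) = 4,  q(0) = -4.
Indicial equation: r(r-1) + p(0) r + q(0) = 0, i.e. r^2 + (p(0) - 1) r + q(0) = 0, i.e. r^2 + 3 r - 4 = 0.
Discriminant: (3)^2 - 4(-4) = 25, so r = (-3 ± 5)/2.
Solving: r_1 = 1, r_2 = -4.

indicial: r^2 + 3 r - 4 = 0; roots r_1 = 1, r_2 = -4


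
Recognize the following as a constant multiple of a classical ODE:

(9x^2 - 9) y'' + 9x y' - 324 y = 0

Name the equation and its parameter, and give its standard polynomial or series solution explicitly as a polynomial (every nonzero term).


All three coefficients share the factor -9; dividing through by -9 gives  (1 - x^2) y'' - x y' + 36 y = 0.
This matches the Chebyshev equation (1 - x^2) y'' - x y' + n^2 y = 0 (note the -x y' term, not -2x y') with n^2 = 36, so n = 6; the polynomial solution is T_6(x).
With y = sum_k a_k x^k, matching x^k gives (k+2)(k+1) a_{k+2} = (k^2 - n^2) a_k = (k - 6)(k + 6) a_k. The right side vanishes at k = 6, so the series with the parity of 6 terminates at degree 6.
Standard normalization: leading coefficient of T_n is 2^(n-1), so a_6 = 2^5 = 32. Work downward with a_k = (k+1)(k+2) a_{k+2} / ((k - 6)(k + 6)):
  a_4 = (5)(6)(32) / ((4 - 6)(4 + 6)) = 960/(-20) = -48
  a_2 = (3)(4)(-48) / ((2 - 6)(2 + 6)) = -576/(-32) = 18
  a_0 = (1)(2)(18) / ((0 - 6)(0 + 6)) = 36/(-36) = -1
Hence T_6(x) = 32 x^6 - 48 x^4 + 18 x^2 - 1.

T_6(x); series = 32 x^6 - 48 x^4 + 18 x^2 - 1


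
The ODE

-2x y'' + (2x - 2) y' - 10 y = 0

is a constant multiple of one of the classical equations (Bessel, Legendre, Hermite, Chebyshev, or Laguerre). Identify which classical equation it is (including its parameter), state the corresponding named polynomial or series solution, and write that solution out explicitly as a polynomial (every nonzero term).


All three coefficients share the factor -2; dividing through by -2 gives  x y'' + (1 - x) y' + 5 y = 0.
This matches the Laguerre equation x y'' + (1 - x) y' + n y = 0 with n = 5; the polynomial solution is L_5(x).
With y = sum_k a_k x^k, matching x^k gives (k+1)k a_{k+1} + (k+1) a_{k+1} - k a_k + n a_k = 0, i.e. (k+1)^2 a_{k+1} = (k - n) a_k = (k - 5) a_k. The right side vanishes at k = 5, so the series terminates at degree 5.
Standard normalization L_n(0) = 1 gives a_0 = 1. Work upward with a_{k+1} = (k - 5) a_k / (k+1)^2:
  a_1 = (0 - 5)(1) / 1^2 = -5/1 = -5
  a_2 = (1 - 5)(-5) / 2^2 = 20/4 = 5
  a_3 = (2 - 5)(5) / 3^2 = -15/9 = -5/3
  a_4 = (3 - 5)(-5/3) / 4^2 = (10/3)/16 = 5/24
  a_5 = (4 - 5)(5/24) / 5^2 = (-5/24)/25 = -1/120
Hence L_5(x) = -x^5/120 + 5 x^4/24 - 5 x^3/3 + 5 x^2 - 5 x + 1.

L_5(x); series = -x^5/120 + 5 x^4/24 - 5 x^3/3 + 5 x^2 - 5 x + 1


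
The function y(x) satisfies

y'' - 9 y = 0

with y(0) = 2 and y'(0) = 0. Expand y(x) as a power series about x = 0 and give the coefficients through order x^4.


Ansatz: y(x) = sum_{n>=0} a_n x^n, so y'(x) = sum_{n>=1} n a_n x^(n-1) and y''(x) = sum_{n>=2} n(n-1) a_n x^(n-2).
Substitute into P(x) y'' + Q(x) y' + R(x) y = 0 with P(x) = 1, Q(x) = 0, R(x) = -9, and match powers of x.
Initial conditions: a_0 = 2, a_1 = 0.
Setting the coefficient of each power of x to zero and solving order by order (substituting the coefficients already found):
  x^0: 2 a_2 - 9 a_0 = 0  ->  2 a_2 = 9 a_0 = 18  ->  a_2 = 9
  x^1: 6 a_3 - 9 a_1 = 0  ->  6 a_3 = 9 a_1 = 0  ->  a_3 = 0
  x^2: 12 a_4 - 9 a_2 = 0  ->  12 a_4 = 9 a_2 = 81  ->  a_4 = 27/4
Truncated series: y(x) = 2 + 9 x^2 + (27/4) x^4 + O(x^5).

a_0 = 2; a_1 = 0; a_2 = 9; a_3 = 0; a_4 = 27/4


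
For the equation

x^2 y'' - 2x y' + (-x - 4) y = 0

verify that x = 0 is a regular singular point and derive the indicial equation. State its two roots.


Divide by x^2 to reach normal form y'' + P_1(x) y' + P_2(x) y = 0 with P_1(x) = -2/x and P_2(x) = -1/x - 4/x^2.
x = 0 is a singular point because the y'-coefficient -2/x has a pole at x = 0 and the y-coefficient -1/x - 4/x^2 has a pole at x = 0.
It is a regular singular point because x P_1(x) = p(x) = -2 and x^2 P_2(x) = q(x) = -x - 4 are polynomials, hence analytic at x = 0.
p(0) = -2,  q(0) = -4.
Indicial equation: r(r-1) + p(0) r + q(0) = 0, i.e. r^2 + (p(0) - 1) r + q(0) = 0, i.e. r^2 - 3 r - 4 = 0.
Discriminant: (-3)^2 - 4(-4) = 25, so r = (3 ± 5)/2.
Solving: r_1 = 4, r_2 = -1.

indicial: r^2 - 3 r - 4 = 0; roots r_1 = 4, r_2 = -1


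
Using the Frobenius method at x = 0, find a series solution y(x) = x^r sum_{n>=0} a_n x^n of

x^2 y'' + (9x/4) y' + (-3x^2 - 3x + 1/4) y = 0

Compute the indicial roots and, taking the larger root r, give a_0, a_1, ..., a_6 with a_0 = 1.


Write in Frobenius form y'' + (p(x)/x) y' + (q(x)/x^2) y = 0:
  p(x) = 9/4,  q(x) = -3x^2 - 3x + 1/4.
Indicial equation: r(r-1) + (9/4) r + (1/4) = 0 -> roots r_1 = -1/4, r_2 = -1.
Take r = r_1 = -1/4. Let y(x) = x^r sum_{n>=0} a_n x^n with a_0 = 1.
Substitute y = x^r sum a_n x^n and match x^{r+n}. The recurrence is
  D(n) a_n - 3 a_{n-1} - 3 a_{n-2} = 0,  where D(n) = (r+n)(r+n-1) + (9/4)(r+n) + (1/4).
  a_n = [3 a_{n-1} + 3 a_{n-2}] / D(n).
Since the indicial polynomial factors as (r - r_1)(r - r_2), D(n) = (r_1 + n - r_1)(r_1 + n - r_2) = n(n + 3/4).
Evaluating step by step (a_0 = 1):
  n = 1: D(1) = 1(1 + 3/4) = 7/4; numerator = 3(1) = 3; a_1 = (3)/(7/4) = 12/7
  n = 2: D(2) = 2(2 + 3/4) = 11/2; numerator = 3(12/7) + 3(1) = 57/7; a_2 = (57/7)/(11/2) = 114/77
  n = 3: D(3) = 3(3 + 3/4) = 45/4; numerator = 3(114/77) + 3(12/7) = 738/77; a_3 = (738/77)/(45/4) = 328/385
  n = 4: D(4) = 4(4 + 3/4) = 19; numerator = 3(328/385) + 3(114/77) = 2694/385; a_4 = (2694/385)/(19) = 2694/7315
  n = 5: D(5) = 5(5 + 3/4) = 115/4; numerator = 3(2694/7315) + 3(328/385) = 26778/7315; a_5 = (26778/7315)/(115/4) = 107112/841225
  n = 6: D(6) = 6(6 + 3/4) = 81/2; numerator = 3(107112/841225) + 3(2694/7315) = 113706/76475; a_6 = (113706/76475)/(81/2) = 25268/688275

r = -1/4; a_0 = 1; a_1 = 12/7; a_2 = 114/77; a_3 = 328/385; a_4 = 2694/7315; a_5 = 107112/841225; a_6 = 25268/688275


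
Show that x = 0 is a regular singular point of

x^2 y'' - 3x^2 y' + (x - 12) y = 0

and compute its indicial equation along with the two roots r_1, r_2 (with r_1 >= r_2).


Divide by x^2 to reach normal form y'' + P_1(x) y' + P_2(x) y = 0 with P_1(x) = -3 and P_2(x) = 1/x - 12/x^2.
x = 0 is a singular point because the y-coefficient 1/x - 12/x^2 has a pole at x = 0.
It is a regular singular point because x P_1(x) = p(x) = -3x and x^2 P_2(x) = q(x) = x - 12 are polynomials, hence analytic at x = 0.
p(0) = 0,  q(0) = -12.
Indicial equation: r(r-1) + p(0) r + q(0) = 0, i.e. r^2 + (p(0) - 1) r + q(0) = 0, i.e. r^2 - 1 r - 12 = 0.
Discriminant: (-1)^2 - 4(-12) = 49, so r = (1 ± 7)/2.
Solving: r_1 = 4, r_2 = -3.

indicial: r^2 - 1 r - 12 = 0; roots r_1 = 4, r_2 = -3


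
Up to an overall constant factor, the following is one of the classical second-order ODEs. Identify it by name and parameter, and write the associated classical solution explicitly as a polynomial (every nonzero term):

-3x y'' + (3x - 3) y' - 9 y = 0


All three coefficients share the factor -3; dividing through by -3 gives  x y'' + (1 - x) y' + 3 y = 0.
This matches the Laguerre equation x y'' + (1 - x) y' + n y = 0 with n = 3; the polynomial solution is L_3(x).
With y = sum_k a_k x^k, matching x^k gives (k+1)k a_{k+1} + (k+1) a_{k+1} - k a_k + n a_k = 0, i.e. (k+1)^2 a_{k+1} = (k - n) a_k = (k - 3) a_k. The right side vanishes at k = 3, so the series terminates at degree 3.
Standard normalization L_n(0) = 1 gives a_0 = 1. Work upward with a_{k+1} = (k - 3) a_k / (k+1)^2:
  a_1 = (0 - 3)(1) / 1^2 = -3/1 = -3
  a_2 = (1 - 3)(-3) / 2^2 = 6/4 = 3/2
  a_3 = (2 - 3)(3/2) / 3^2 = (-3/2)/9 = -1/6
Hence L_3(x) = -x^3/6 + 3 x^2/2 - 3 x + 1.

L_3(x); series = -x^3/6 + 3 x^2/2 - 3 x + 1


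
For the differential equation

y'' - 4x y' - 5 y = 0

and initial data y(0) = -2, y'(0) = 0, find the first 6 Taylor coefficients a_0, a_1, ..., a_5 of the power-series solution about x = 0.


Ansatz: y(x) = sum_{n>=0} a_n x^n, so y'(x) = sum_{n>=1} n a_n x^(n-1) and y''(x) = sum_{n>=2} n(n-1) a_n x^(n-2).
Substitute into P(x) y'' + Q(x) y' + R(x) y = 0 with P(x) = 1, Q(x) = -4x, R(x) = -5, and match powers of x.
Initial conditions: a_0 = -2, a_1 = 0.
Setting the coefficient of each power of x to zero and solving order by order (substituting the coefficients already found):
  x^0: 2 a_2 - 5 a_0 = 0  ->  2 a_2 = 5 a_0 = -10  ->  a_2 = -5
  x^1: 6 a_3 - 9 a_1 = 0  ->  6 a_3 = 9 a_1 = 0  ->  a_3 = 0
  x^2: 12 a_4 - 13 a_2 = 0  ->  12 a_4 = 13 a_2 = -65  ->  a_4 = -65/12
  x^3: 20 a_5 - 17 a_3 = 0  ->  20 a_5 = 17 a_3 = 0  ->  a_5 = 0
Truncated series: y(x) = -2 - 5 x^2 - (65/12) x^4 + O(x^6).

a_0 = -2; a_1 = 0; a_2 = -5; a_3 = 0; a_4 = -65/12; a_5 = 0


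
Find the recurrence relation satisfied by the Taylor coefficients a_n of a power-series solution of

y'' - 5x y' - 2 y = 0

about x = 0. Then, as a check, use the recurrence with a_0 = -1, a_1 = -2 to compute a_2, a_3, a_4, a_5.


Substitute y = sum_n a_n x^n.
y''(x) has coefficient (n+2)(n+1) a_{n+2} at x^n;
-5 x y'(x) has coefficient -5 n a_n at x^n (shift);
-2 y(x) has coefficient -2 a_n at x^n.
Matching x^n: (n+2)(n+1) a_{n+2} + (-5n - 2) a_n = 0.
Thus a_{n+2} = (5n + 2) / ((n+1)(n+2)) * a_n.

Check with a_0 = -1, a_1 = -2 (apply the recurrence for n = 0, 1, 2, 3): a_0 = -1, a_1 = -2, a_2 = -1, a_3 = -7/3, a_4 = -1, a_5 = -119/60.

a_(n+2) = (5n + 2) / ((n+1)(n+2)) * a_n; check: a_0 = -1, a_1 = -2, a_2 = -1, a_3 = -7/3, a_4 = -1, a_5 = -119/60


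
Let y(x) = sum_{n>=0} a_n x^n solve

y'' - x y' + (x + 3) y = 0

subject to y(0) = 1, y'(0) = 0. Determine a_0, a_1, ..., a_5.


Ansatz: y(x) = sum_{n>=0} a_n x^n, so y'(x) = sum_{n>=1} n a_n x^(n-1) and y''(x) = sum_{n>=2} n(n-1) a_n x^(n-2).
Substitute into P(x) y'' + Q(x) y' + R(x) y = 0 with P(x) = 1, Q(x) = -x, R(x) = x + 3, and match powers of x.
Initial conditions: a_0 = 1, a_1 = 0.
Setting the coefficient of each power of x to zero and solving order by order (substituting the coefficients already found):
  x^0: 2 a_2 + 3 a_0 = 0  ->  2 a_2 = -3 a_0 = -3  ->  a_2 = -3/2
  x^1: 6 a_3 + 2 a_1 + a_0 = 0  ->  6 a_3 = -2 a_1 - a_0 = -1  ->  a_3 = -1/6
  x^2: 12 a_4 + a_2 + a_1 = 0  ->  12 a_4 = -a_2 - a_1 = 3/2  ->  a_4 = 1/8
  x^3: 20 a_5 + a_2 = 0  ->  20 a_5 = -a_2 = 3/2  ->  a_5 = 3/40
Truncated series: y(x) = 1 - (3/2) x^2 - (1/6) x^3 + (1/8) x^4 + (3/40) x^5 + O(x^6).

a_0 = 1; a_1 = 0; a_2 = -3/2; a_3 = -1/6; a_4 = 1/8; a_5 = 3/40


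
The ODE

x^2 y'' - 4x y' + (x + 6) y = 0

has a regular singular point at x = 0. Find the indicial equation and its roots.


Divide by x^2 to reach normal form y'' + P_1(x) y' + P_2(x) y = 0 with P_1(x) = -4/x and P_2(x) = 1/x + 6/x^2.
x = 0 is a singular point because the y'-coefficient -4/x has a pole at x = 0 and the y-coefficient 1/x + 6/x^2 has a pole at x = 0.
It is a regular singular point because x P_1(x) = p(x) = -4 and x^2 P_2(x) = q(x) = x + 6 are polynomials, hence analytic at x = 0.
p(0) = -4,  q(0) = 6.
Indicial equation: r(r-1) + p(0) r + q(0) = 0, i.e. r^2 + (p(0) - 1) r + q(0) = 0, i.e. r^2 - 5 r + 6 = 0.
Discriminant: (-5)^2 - 4(6) = 1, so r = (5 ± 1)/2.
Solving: r_1 = 3, r_2 = 2.

indicial: r^2 - 5 r + 6 = 0; roots r_1 = 3, r_2 = 2


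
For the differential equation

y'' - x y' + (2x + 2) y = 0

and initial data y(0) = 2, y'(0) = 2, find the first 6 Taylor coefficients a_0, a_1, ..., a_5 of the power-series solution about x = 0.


Ansatz: y(x) = sum_{n>=0} a_n x^n, so y'(x) = sum_{n>=1} n a_n x^(n-1) and y''(x) = sum_{n>=2} n(n-1) a_n x^(n-2).
Substitute into P(x) y'' + Q(x) y' + R(x) y = 0 with P(x) = 1, Q(x) = -x, R(x) = 2x + 2, and match powers of x.
Initial conditions: a_0 = 2, a_1 = 2.
Setting the coefficient of each power of x to zero and solving order by order (substituting the coefficients already found):
  x^0: 2 a_2 + 2 a_0 = 0  ->  2 a_2 = -2 a_0 = -4  ->  a_2 = -2
  x^1: 6 a_3 + a_1 + 2 a_0 = 0  ->  6 a_3 = -a_1 - 2 a_0 = -6  ->  a_3 = -1
  x^2: 12 a_4 + 2 a_1 = 0  ->  12 a_4 = -2 a_1 = -4  ->  a_4 = -1/3
  x^3: 20 a_5 - a_3 + 2 a_2 = 0  ->  20 a_5 = a_3 - 2 a_2 = 3  ->  a_5 = 3/20
Truncated series: y(x) = 2 + 2 x - 2 x^2 - x^3 - (1/3) x^4 + (3/20) x^5 + O(x^6).

a_0 = 2; a_1 = 2; a_2 = -2; a_3 = -1; a_4 = -1/3; a_5 = 3/20


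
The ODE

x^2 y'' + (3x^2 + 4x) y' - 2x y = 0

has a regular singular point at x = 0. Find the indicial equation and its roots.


Divide by x^2 to reach normal form y'' + P_1(x) y' + P_2(x) y = 0 with P_1(x) = 3 + 4/x and P_2(x) = -2/x.
x = 0 is a singular point because the y'-coefficient 3 + 4/x has a pole at x = 0 and the y-coefficient -2/x has a pole at x = 0.
It is a regular singular point because x P_1(x) = p(x) = 3x + 4 and x^2 P_2(x) = q(x) = -2x are polynomials, hence analytic at x = 0.
p(0) = 4,  q(0) = 0.
Indicial equation: r(r-1) + p(0) r + q(0) = 0, i.e. r^2 + (p(0) - 1) r + q(0) = 0, i.e. r^2 + 3 r = 0.
Discriminant: (3)^2 - 4(0) = 9, so r = (-3 ± 3)/2.
Solving: r_1 = 0, r_2 = -3.

indicial: r^2 + 3 r = 0; roots r_1 = 0, r_2 = -3


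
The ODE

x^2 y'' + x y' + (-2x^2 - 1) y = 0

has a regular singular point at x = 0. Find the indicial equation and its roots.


Divide by x^2 to reach normal form y'' + P_1(x) y' + P_2(x) y = 0 with P_1(x) = 1/x and P_2(x) = -2 - 1/x^2.
x = 0 is a singular point because the y'-coefficient 1/x has a pole at x = 0 and the y-coefficient -2 - 1/x^2 has a pole at x = 0.
It is a regular singular point because x P_1(x) = p(x) = 1 and x^2 P_2(x) = q(x) = -2x^2 - 1 are polynomials, hence analytic at x = 0.
p(0) = 1,  q(0) = -1.
Indicial equation: r(r-1) + p(0) r + q(0) = 0, i.e. r^2 + (p(0) - 1) r + q(0) = 0, i.e. r^2 - 1 = 0.
Discriminant: (0)^2 - 4(-1) = 4, so r = (0 ± 2)/2.
Solving: r_1 = 1, r_2 = -1.

indicial: r^2 - 1 = 0; roots r_1 = 1, r_2 = -1


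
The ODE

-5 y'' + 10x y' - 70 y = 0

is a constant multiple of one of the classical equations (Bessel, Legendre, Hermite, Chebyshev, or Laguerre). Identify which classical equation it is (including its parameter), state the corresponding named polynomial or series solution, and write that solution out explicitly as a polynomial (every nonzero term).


All three coefficients share the factor -5; dividing through by -5 gives  y'' - 2x y' + 14 y = 0.
This matches the Hermite equation y'' - 2x y' + 2n y = 0 with 2n = 14, so n = 7; the polynomial solution is H_7(x).
With y = sum_k a_k x^k, matching x^k gives (k+2)(k+1) a_{k+2} = 2(k - n) a_k = 2(k - 7) a_k. The right side vanishes at k = 7, so the series with the parity of 7 terminates at degree 7.
Standard normalization: leading coefficient of H_n is 2^n, so a_7 = 2^7 = 128. Work downward with a_k = (k+1)(k+2) a_{k+2} / (2(k - n)):
  a_5 = (6)(7)(128) / (2(5 - 7)) = 5376/(-4) = -1344
  a_3 = (4)(5)(-1344) / (2(3 - 7)) = -26880/(-8) = 3360
  a_1 = (2)(3)(3360) / (2(1 - 7)) = 20160/(-12) = -1680
Hence H_7(x) = 128 x^7 - 1344 x^5 + 3360 x^3 - 1680 x.

H_7(x); series = 128 x^7 - 1344 x^5 + 3360 x^3 - 1680 x


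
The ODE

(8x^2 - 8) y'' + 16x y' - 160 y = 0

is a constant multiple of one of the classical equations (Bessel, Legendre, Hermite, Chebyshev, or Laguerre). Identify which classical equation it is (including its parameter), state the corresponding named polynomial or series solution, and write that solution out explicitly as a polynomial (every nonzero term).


All three coefficients share the factor -8; dividing through by -8 gives  (1 - x^2) y'' - 2x y' + 20 y = 0.
This matches the Legendre equation (1 - x^2) y'' - 2x y' + n(n+1) y = 0 (note the -2x y' term) with n(n+1) = 20, so n = 4; the polynomial solution is P_4(x).
With y = sum_k a_k x^k, matching x^k gives (k+2)(k+1) a_{k+2} = [k(k+1) - n(n+1)] a_k = (k - 4)(k + 5) a_k. The right side vanishes at k = 4, so the series with the parity of 4 terminates at degree 4.
Standard normalization (P_n(1) = 1): leading coefficient (2n)!/(2^n (n!)^2) = 40320/(16*576) = 35/8, so a_4 = 35/8. Work downward with a_k = (k+1)(k+2) a_{k+2} / ((k - 4)(k + 5)):
  a_2 = (3)(4)(35/8) / ((2 - 4)(2 + 5)) = (105/2)/(-14) = -15/4
  a_0 = (1)(2)(-15/4) / ((0 - 4)(0 + 5)) = (-15/2)/(-20) = 3/8
Hence P_4(x) = 35 x^4/8 - 15 x^2/4 + 3/8.

P_4(x); series = 35 x^4/8 - 15 x^2/4 + 3/8


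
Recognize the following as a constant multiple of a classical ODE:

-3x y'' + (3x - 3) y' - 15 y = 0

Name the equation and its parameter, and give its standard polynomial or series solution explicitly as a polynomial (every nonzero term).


All three coefficients share the factor -3; dividing through by -3 gives  x y'' + (1 - x) y' + 5 y = 0.
This matches the Laguerre equation x y'' + (1 - x) y' + n y = 0 with n = 5; the polynomial solution is L_5(x).
With y = sum_k a_k x^k, matching x^k gives (k+1)k a_{k+1} + (k+1) a_{k+1} - k a_k + n a_k = 0, i.e. (k+1)^2 a_{k+1} = (k - n) a_k = (k - 5) a_k. The right side vanishes at k = 5, so the series terminates at degree 5.
Standard normalization L_n(0) = 1 gives a_0 = 1. Work upward with a_{k+1} = (k - 5) a_k / (k+1)^2:
  a_1 = (0 - 5)(1) / 1^2 = -5/1 = -5
  a_2 = (1 - 5)(-5) / 2^2 = 20/4 = 5
  a_3 = (2 - 5)(5) / 3^2 = -15/9 = -5/3
  a_4 = (3 - 5)(-5/3) / 4^2 = (10/3)/16 = 5/24
  a_5 = (4 - 5)(5/24) / 5^2 = (-5/24)/25 = -1/120
Hence L_5(x) = -x^5/120 + 5 x^4/24 - 5 x^3/3 + 5 x^2 - 5 x + 1.

L_5(x); series = -x^5/120 + 5 x^4/24 - 5 x^3/3 + 5 x^2 - 5 x + 1


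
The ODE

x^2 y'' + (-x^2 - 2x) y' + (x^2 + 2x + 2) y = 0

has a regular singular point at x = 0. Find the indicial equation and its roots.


Divide by x^2 to reach normal form y'' + P_1(x) y' + P_2(x) y = 0 with P_1(x) = -1 - 2/x and P_2(x) = 1 + 2/x + 2/x^2.
x = 0 is a singular point because the y'-coefficient -1 - 2/x has a pole at x = 0 and the y-coefficient 1 + 2/x + 2/x^2 has a pole at x = 0.
It is a regular singular point because x P_1(x) = p(x) = -x - 2 and x^2 P_2(x) = q(x) = x^2 + 2x + 2 are polynomials, hence analytic at x = 0.
p(0) = -2,  q(0) = 2.
Indicial equation: r(r-1) + p(0) r + q(0) = 0, i.e. r^2 + (p(0) - 1) r + q(0) = 0, i.e. r^2 - 3 r + 2 = 0.
Discriminant: (-3)^2 - 4(2) = 1, so r = (3 ± 1)/2.
Solving: r_1 = 2, r_2 = 1.

indicial: r^2 - 3 r + 2 = 0; roots r_1 = 2, r_2 = 1


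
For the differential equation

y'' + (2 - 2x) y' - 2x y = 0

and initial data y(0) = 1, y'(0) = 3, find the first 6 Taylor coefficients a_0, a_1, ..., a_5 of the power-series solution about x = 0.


Ansatz: y(x) = sum_{n>=0} a_n x^n, so y'(x) = sum_{n>=1} n a_n x^(n-1) and y''(x) = sum_{n>=2} n(n-1) a_n x^(n-2).
Substitute into P(x) y'' + Q(x) y' + R(x) y = 0 with P(x) = 1, Q(x) = 2 - 2x, R(x) = -2x, and match powers of x.
Initial conditions: a_0 = 1, a_1 = 3.
Setting the coefficient of each power of x to zero and solving order by order (substituting the coefficients already found):
  x^0: 2 a_2 + 2 a_1 = 0  ->  2 a_2 = -2 a_1 = -6  ->  a_2 = -3
  x^1: 6 a_3 + 4 a_2 - 2 a_1 - 2 a_0 = 0  ->  6 a_3 = -4 a_2 + 2 a_1 + 2 a_0 = 20  ->  a_3 = 10/3
  x^2: 12 a_4 + 6 a_3 - 4 a_2 - 2 a_1 = 0  ->  12 a_4 = -6 a_3 + 4 a_2 + 2 a_1 = -26  ->  a_4 = -13/6
  x^3: 20 a_5 + 8 a_4 - 6 a_3 - 2 a_2 = 0  ->  20 a_5 = -8 a_4 + 6 a_3 + 2 a_2 = 94/3  ->  a_5 = 47/30
Truncated series: y(x) = 1 + 3 x - 3 x^2 + (10/3) x^3 - (13/6) x^4 + (47/30) x^5 + O(x^6).

a_0 = 1; a_1 = 3; a_2 = -3; a_3 = 10/3; a_4 = -13/6; a_5 = 47/30


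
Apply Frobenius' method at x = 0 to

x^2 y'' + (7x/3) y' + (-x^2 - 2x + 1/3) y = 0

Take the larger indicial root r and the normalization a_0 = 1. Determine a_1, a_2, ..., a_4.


Write in Frobenius form y'' + (p(x)/x) y' + (q(x)/x^2) y = 0:
  p(x) = 7/3,  q(x) = -x^2 - 2x + 1/3.
Indicial equation: r(r-1) + (7/3) r + (1/3) = 0 -> roots r_1 = -1/3, r_2 = -1.
Take r = r_1 = -1/3. Let y(x) = x^r sum_{n>=0} a_n x^n with a_0 = 1.
Substitute y = x^r sum a_n x^n and match x^{r+n}. The recurrence is
  D(n) a_n - 2 a_{n-1} - 1 a_{n-2} = 0,  where D(n) = (r+n)(r+n-1) + (7/3)(r+n) + (1/3).
  a_n = [2 a_{n-1} + 1 a_{n-2}] / D(n).
Since the indicial polynomial factors as (r - r_1)(r - r_2), D(n) = (r_1 + n - r_1)(r_1 + n - r_2) = n(n + 2/3).
Evaluating step by step (a_0 = 1):
  n = 1: D(1) = 1(1 + 2/3) = 5/3; numerator = 2(1) = 2; a_1 = (2)/(5/3) = 6/5
  n = 2: D(2) = 2(2 + 2/3) = 16/3; numerator = 2(6/5) + 1(1) = 17/5; a_2 = (17/5)/(16/3) = 51/80
  n = 3: D(3) = 3(3 + 2/3) = 11; numerator = 2(51/80) + 1(6/5) = 99/40; a_3 = (99/40)/(11) = 9/40
  n = 4: D(4) = 4(4 + 2/3) = 56/3; numerator = 2(9/40) + 1(51/80) = 87/80; a_4 = (87/80)/(56/3) = 261/4480

r = -1/3; a_0 = 1; a_1 = 6/5; a_2 = 51/80; a_3 = 9/40; a_4 = 261/4480


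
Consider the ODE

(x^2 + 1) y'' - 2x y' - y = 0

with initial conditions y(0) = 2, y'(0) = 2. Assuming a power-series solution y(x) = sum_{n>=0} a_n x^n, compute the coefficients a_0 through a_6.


Ansatz: y(x) = sum_{n>=0} a_n x^n, so y'(x) = sum_{n>=1} n a_n x^(n-1) and y''(x) = sum_{n>=2} n(n-1) a_n x^(n-2).
Substitute into P(x) y'' + Q(x) y' + R(x) y = 0 with P(x) = x^2 + 1, Q(x) = -2x, R(x) = -1, and match powers of x.
Initial conditions: a_0 = 2, a_1 = 2.
Setting the coefficient of each power of x to zero and solving order by order (substituting the coefficients already found):
  x^0: 2 a_2 - a_0 = 0  ->  2 a_2 = a_0 = 2  ->  a_2 = 1
  x^1: 6 a_3 - 3 a_1 = 0  ->  6 a_3 = 3 a_1 = 6  ->  a_3 = 1
  x^2: 12 a_4 - 3 a_2 = 0  ->  12 a_4 = 3 a_2 = 3  ->  a_4 = 1/4
  x^3: 20 a_5 - a_3 = 0  ->  20 a_5 = a_3 = 1  ->  a_5 = 1/20
  x^4: 30 a_6 + 3 a_4 = 0  ->  30 a_6 = -3 a_4 = -3/4  ->  a_6 = -1/40
Truncated series: y(x) = 2 + 2 x + x^2 + x^3 + (1/4) x^4 + (1/20) x^5 - (1/40) x^6 + O(x^7).

a_0 = 2; a_1 = 2; a_2 = 1; a_3 = 1; a_4 = 1/4; a_5 = 1/20; a_6 = -1/40
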